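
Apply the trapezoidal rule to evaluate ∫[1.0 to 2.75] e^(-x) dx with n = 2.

f(x) = e^(-x)
a = 1.0, b = 2.75, n = 2
h = (b - a)/n = 0.875000

Trapezoidal rule: (h/2)[f(x₀) + 2f(x₁) + 2f(x₂) + ... + f(xₙ)]

x_0 = 1.0000, f(x_0) = 0.367879, coefficient = 1
x_1 = 1.8750, f(x_1) = 0.153355, coefficient = 2
x_2 = 2.7500, f(x_2) = 0.063928, coefficient = 1

I ≈ (0.875000/2) × 0.738517 = 0.323101
Exact value: 0.303952
Error: 0.019150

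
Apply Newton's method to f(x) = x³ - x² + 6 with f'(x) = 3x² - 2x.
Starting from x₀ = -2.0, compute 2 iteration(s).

f(x) = x³ - x² + 6
f'(x) = 3x² - 2x
x₀ = -2.0

Newton-Raphson formula: x_{n+1} = x_n - f(x_n)/f'(x_n)

Iteration 1:
  f(-2.000000) = -6.000000
  f'(-2.000000) = 16.000000
  x_1 = -2.000000 - (-6.000000)/16.000000 = -1.625000
Iteration 2:
  f(-1.625000) = -0.931641
  f'(-1.625000) = 11.171875
  x_2 = -1.625000 - (-0.931641)/11.171875 = -1.541608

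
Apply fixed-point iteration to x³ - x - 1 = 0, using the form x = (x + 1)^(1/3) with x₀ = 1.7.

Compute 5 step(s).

Equation: x³ - x - 1 = 0
Fixed-point form: x = (x + 1)^(1/3)
x₀ = 1.7

x_1 = g(1.700000) = 1.392477
x_2 = g(1.392477) = 1.337465
x_3 = g(1.337465) = 1.327135
x_4 = g(1.327135) = 1.325177
x_5 = g(1.325177) = 1.324805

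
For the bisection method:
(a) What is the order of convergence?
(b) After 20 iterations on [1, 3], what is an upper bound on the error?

(a) Bisection has linear (order 1) convergence; the error is halved each step.

(b) Error bound = (b-a)/2^n = (3 - 1)/2^{20}
    = 2/2^{20}

(a) 1 (linear); (b) error ≤ 1.91e-06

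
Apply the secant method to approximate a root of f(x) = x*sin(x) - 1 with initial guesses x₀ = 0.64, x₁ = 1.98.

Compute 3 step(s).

f(x) = x*sin(x) - 1
x₀ = 0.64, x₁ = 1.98

Secant formula: x_{n+1} = x_n - f(x_n)(x_n - x_{n-1})/(f(x_n) - f(x_{n-1}))

Iteration 1:
  f(0.640000) = -0.617795
  f(1.980000) = 0.816527
  x_2 = 1.980000 - 0.816527×(1.980000 - 0.640000)/(0.816527 - (-0.617795))
       = 1.217168
Iteration 2:
  f(1.980000) = 0.816527
  f(1.217168) = 0.141853
  x_3 = 1.217168 - 0.141853×(1.217168 - 1.980000)/(0.141853 - 0.816527)
       = 1.056780
Iteration 3:
  f(1.217168) = 0.141853
  f(1.056780) = -0.079781
  x_4 = 1.056780 - (-0.079781)×(1.056780 - 1.217168)/(-0.079781 - 0.141853)
       = 1.114514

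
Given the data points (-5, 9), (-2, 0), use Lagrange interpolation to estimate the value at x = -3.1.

Lagrange interpolation formula:
P(x) = Σ yᵢ × Lᵢ(x)
where Lᵢ(x) = Π_{j≠i} (x - xⱼ)/(xᵢ - xⱼ)

L_0(-3.1) = (-3.1 - (-2))/(-5 - (-2)) = 0.366667
L_1(-3.1) = (-3.1 - (-5))/(-2 - (-5)) = 0.633333

P(-3.1) = 9×L_0(-3.1) + 0×L_1(-3.1)
P(-3.1) = 3.300000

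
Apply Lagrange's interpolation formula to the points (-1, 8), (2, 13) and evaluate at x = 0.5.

Lagrange interpolation formula:
P(x) = Σ yᵢ × Lᵢ(x)
where Lᵢ(x) = Π_{j≠i} (x - xⱼ)/(xᵢ - xⱼ)

L_0(0.5) = (0.5 - 2)/(-1 - 2) = 0.500000
L_1(0.5) = (0.5 - (-1))/(2 - (-1)) = 0.500000

P(0.5) = 8×L_0(0.5) + 13×L_1(0.5)
P(0.5) = 10.500000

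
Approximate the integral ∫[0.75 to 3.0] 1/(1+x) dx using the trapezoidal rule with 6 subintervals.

f(x) = 1/(1+x)
a = 0.75, b = 3.0, n = 6
h = (b - a)/n = 0.375000

Trapezoidal rule: (h/2)[f(x₀) + 2f(x₁) + 2f(x₂) + ... + f(xₙ)]

x_0 = 0.7500, f(x_0) = 0.571429, coefficient = 1
x_1 = 1.1250, f(x_1) = 0.470588, coefficient = 2
x_2 = 1.5000, f(x_2) = 0.400000, coefficient = 2
x_3 = 1.8750, f(x_3) = 0.347826, coefficient = 2
x_4 = 2.2500, f(x_4) = 0.307692, coefficient = 2
x_5 = 2.6250, f(x_5) = 0.275862, coefficient = 2
x_6 = 3.0000, f(x_6) = 0.250000, coefficient = 1

I ≈ (0.375000/2) × 4.425366 = 0.829756
Exact value: 0.826679
Error: 0.003078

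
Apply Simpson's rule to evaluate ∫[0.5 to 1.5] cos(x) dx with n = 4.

f(x) = cos(x)
a = 0.5, b = 1.5, n = 4
h = (b - a)/n = 0.250000

Simpson's rule: (h/3)[f(x₀) + 4f(x₁) + 2f(x₂) + ... + f(xₙ)]

x_0 = 0.5000, f(x_0) = 0.877583, coefficient = 1
x_1 = 0.7500, f(x_1) = 0.731689, coefficient = 4
x_2 = 1.0000, f(x_2) = 0.540302, coefficient = 2
x_3 = 1.2500, f(x_3) = 0.315322, coefficient = 4
x_4 = 1.5000, f(x_4) = 0.070737, coefficient = 1

I ≈ (0.250000/3) × 6.216969 = 0.518081
Exact value: 0.518069
Error: 0.000011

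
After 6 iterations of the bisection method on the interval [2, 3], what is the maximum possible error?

Bisection error bound: |error| ≤ (b-a)/2^n
|error| ≤ (3 - 2)/2^6 = 1/2^6
|error| ≤ 0.0156250000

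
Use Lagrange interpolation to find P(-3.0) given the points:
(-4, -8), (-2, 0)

Lagrange interpolation formula:
P(x) = Σ yᵢ × Lᵢ(x)
where Lᵢ(x) = Π_{j≠i} (x - xⱼ)/(xᵢ - xⱼ)

L_0(-3.0) = (-3.0 - (-2))/(-4 - (-2)) = 0.500000
L_1(-3.0) = (-3.0 - (-4))/(-2 - (-4)) = 0.500000

P(-3.0) = (-8)×L_0(-3.0) + 0×L_1(-3.0)
P(-3.0) = -4.000000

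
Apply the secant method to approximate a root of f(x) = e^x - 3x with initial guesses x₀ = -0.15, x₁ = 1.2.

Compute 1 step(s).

f(x) = e^x - 3x
x₀ = -0.15, x₁ = 1.2

Secant formula: x_{n+1} = x_n - f(x_n)(x_n - x_{n-1})/(f(x_n) - f(x_{n-1}))

Iteration 1:
  f(-0.150000) = 1.310708
  f(1.200000) = -0.279883
  x_2 = 1.200000 - (-0.279883)×(1.200000 - (-0.150000))/(-0.279883 - 1.310708)
       = 0.962452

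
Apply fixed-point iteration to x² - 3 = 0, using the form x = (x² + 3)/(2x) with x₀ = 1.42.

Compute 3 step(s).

Equation: x² - 3 = 0
Fixed-point form: x = (x² + 3)/(2x)
x₀ = 1.42

x_1 = g(1.420000) = 1.766338
x_2 = g(1.766338) = 1.732384
x_3 = g(1.732384) = 1.732051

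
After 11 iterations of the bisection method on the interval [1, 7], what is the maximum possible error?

Bisection error bound: |error| ≤ (b-a)/2^n
|error| ≤ (7 - 1)/2^11 = 6/2^11
|error| ≤ 0.0029296875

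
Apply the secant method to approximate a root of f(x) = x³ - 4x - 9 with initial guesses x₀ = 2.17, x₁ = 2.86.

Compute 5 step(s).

f(x) = x³ - 4x - 9
x₀ = 2.17, x₁ = 2.86

Secant formula: x_{n+1} = x_n - f(x_n)(x_n - x_{n-1})/(f(x_n) - f(x_{n-1}))

Iteration 1:
  f(2.170000) = -7.461687
  f(2.860000) = 2.953656
  x_2 = 2.860000 - 2.953656×(2.860000 - 2.170000)/(2.953656 - (-7.461687))
       = 2.664325
Iteration 2:
  f(2.860000) = 2.953656
  f(2.664325) = -0.744249
  x_3 = 2.664325 - (-0.744249)×(2.664325 - 2.860000)/(-0.744249 - 2.953656)
       = 2.703707
Iteration 3:
  f(2.664325) = -0.744249
  f(2.703707) = -0.050645
  x_4 = 2.703707 - (-0.050645)×(2.703707 - 2.664325)/(-0.050645 - (-0.744249))
       = 2.706583
Iteration 4:
  f(2.703707) = -0.050645
  f(2.706583) = 0.000981
  x_5 = 2.706583 - 0.000981×(2.706583 - 2.703707)/(0.000981 - (-0.050645))
       = 2.706528
Iteration 5:
  f(2.706583) = 0.000981
  f(2.706528) = -0.000001
  x_6 = 2.706528 - (-0.000001)×(2.706528 - 2.706583)/(-0.000001 - 0.000981)
       = 2.706528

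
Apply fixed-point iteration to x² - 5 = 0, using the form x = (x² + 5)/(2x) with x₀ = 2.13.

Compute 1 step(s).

Equation: x² - 5 = 0
Fixed-point form: x = (x² + 5)/(2x)
x₀ = 2.13

x_1 = g(2.130000) = 2.238709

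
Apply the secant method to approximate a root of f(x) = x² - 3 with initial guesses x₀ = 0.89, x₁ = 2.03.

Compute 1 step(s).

f(x) = x² - 3
x₀ = 0.89, x₁ = 2.03

Secant formula: x_{n+1} = x_n - f(x_n)(x_n - x_{n-1})/(f(x_n) - f(x_{n-1}))

Iteration 1:
  f(0.890000) = -2.207900
  f(2.030000) = 1.120900
  x_2 = 2.030000 - 1.120900×(2.030000 - 0.890000)/(1.120900 - (-2.207900))
       = 1.646130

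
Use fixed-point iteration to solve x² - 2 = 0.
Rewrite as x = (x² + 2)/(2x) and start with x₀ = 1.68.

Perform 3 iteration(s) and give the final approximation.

Equation: x² - 2 = 0
Fixed-point form: x = (x² + 2)/(2x)
x₀ = 1.68

x_1 = g(1.680000) = 1.435238
x_2 = g(1.435238) = 1.414368
x_3 = g(1.414368) = 1.414214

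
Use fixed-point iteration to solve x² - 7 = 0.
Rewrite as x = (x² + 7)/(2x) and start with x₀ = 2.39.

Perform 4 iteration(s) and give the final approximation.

Equation: x² - 7 = 0
Fixed-point form: x = (x² + 7)/(2x)
x₀ = 2.39

x_1 = g(2.390000) = 2.659435
x_2 = g(2.659435) = 2.645787
x_3 = g(2.645787) = 2.645751
x_4 = g(2.645751) = 2.645751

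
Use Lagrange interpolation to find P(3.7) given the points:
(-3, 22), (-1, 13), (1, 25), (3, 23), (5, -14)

Lagrange interpolation formula:
P(x) = Σ yᵢ × Lᵢ(x)
where Lᵢ(x) = Π_{j≠i} (x - xⱼ)/(xᵢ - xⱼ)

L_0(3.7) = (3.7 - (-1))/(-3 - (-1)) × (3.7 - 1)/(-3 - 1) × (3.7 - 3)/(-3 - 3) × (3.7 - 5)/(-3 - 5) = -0.030073
L_1(3.7) = (3.7 - (-3))/(-1 - (-3)) × (3.7 - 1)/(-1 - 1) × (3.7 - 3)/(-1 - 3) × (3.7 - 5)/(-1 - 5) = 0.171478
L_2(3.7) = (3.7 - (-3))/(1 - (-3)) × (3.7 - (-1))/(1 - (-1)) × (3.7 - 3)/(1 - 3) × (3.7 - 5)/(1 - 5) = -0.447748
L_3(3.7) = (3.7 - (-3))/(3 - (-3)) × (3.7 - (-1))/(3 - (-1)) × (3.7 - 1)/(3 - 1) × (3.7 - 5)/(3 - 5) = 1.151353
L_4(3.7) = (3.7 - (-3))/(5 - (-3)) × (3.7 - (-1))/(5 - (-1)) × (3.7 - 1)/(5 - 1) × (3.7 - 3)/(5 - 3) = 0.154990

P(3.7) = 22×L_0(3.7) + 13×L_1(3.7) + 25×L_2(3.7) + 23×L_3(3.7) + (-14)×L_4(3.7)
P(3.7) = 14.685170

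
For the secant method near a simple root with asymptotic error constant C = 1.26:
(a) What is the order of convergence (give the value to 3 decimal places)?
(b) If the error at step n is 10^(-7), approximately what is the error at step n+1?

(a) Secant method has superlinear convergence with order φ = (1+√5)/2 ≈ 1.618.
    This means |e_{n+1}| ≈ C|e_n|^1.618.

(b) With |e_n| = 10^(-7) and C = 1.26:
    |e_{n+1}| ≈ 1.26 × (10^(-7))^1.618 = 1.26 × 10^(-11.33)

(a) ≈ 1.618 (golden ratio); (b) |e_{n+1}| ≈ 5.945e-12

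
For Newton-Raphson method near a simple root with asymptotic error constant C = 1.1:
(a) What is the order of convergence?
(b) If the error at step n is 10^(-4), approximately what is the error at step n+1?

(a) Newton-Raphson has quadratic (order 2) convergence near simple roots.
    This means |e_{n+1}| ≈ C|e_n|².

(b) With |e_n| = 10^(-4) and C = 1.1:
    |e_{n+1}| ≈ 1.1 × (10^(-4))² = 1.1 × 10^(-8)

(a) 2 (quadratic); (b) |e_{n+1}| ≈ 1.100e-08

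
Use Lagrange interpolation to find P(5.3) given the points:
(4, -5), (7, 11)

Lagrange interpolation formula:
P(x) = Σ yᵢ × Lᵢ(x)
where Lᵢ(x) = Π_{j≠i} (x - xⱼ)/(xᵢ - xⱼ)

L_0(5.3) = (5.3 - 7)/(4 - 7) = 0.566667
L_1(5.3) = (5.3 - 4)/(7 - 4) = 0.433333

P(5.3) = (-5)×L_0(5.3) + 11×L_1(5.3)
P(5.3) = 1.933333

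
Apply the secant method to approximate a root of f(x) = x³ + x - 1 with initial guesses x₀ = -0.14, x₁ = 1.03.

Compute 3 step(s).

f(x) = x³ + x - 1
x₀ = -0.14, x₁ = 1.03

Secant formula: x_{n+1} = x_n - f(x_n)(x_n - x_{n-1})/(f(x_n) - f(x_{n-1}))

Iteration 1:
  f(-0.140000) = -1.142744
  f(1.030000) = 1.122727
  x_2 = 1.030000 - 1.122727×(1.030000 - (-0.140000))/(1.122727 - (-1.142744))
       = 0.450169
Iteration 2:
  f(1.030000) = 1.122727
  f(0.450169) = -0.458603
  x_3 = 0.450169 - (-0.458603)×(0.450169 - 1.030000)/(-0.458603 - 1.122727)
       = 0.618326
Iteration 3:
  f(0.450169) = -0.458603
  f(0.618326) = -0.145270
  x_4 = 0.618326 - (-0.145270)×(0.618326 - 0.450169)/(-0.145270 - (-0.458603))
       = 0.696289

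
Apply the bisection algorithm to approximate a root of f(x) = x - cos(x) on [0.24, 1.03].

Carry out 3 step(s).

f(x) = x - cos(x)
Initial interval: [0.24, 1.03]

Iteration 1:
  c_1 = (0.240000 + 1.030000)/2 = 0.635000
  f(c_1) = f(0.635000) = -0.170072
  f(a) × f(c) ≥ 0, new interval: [0.635000, 1.030000]
Iteration 2:
  c_2 = (0.635000 + 1.030000)/2 = 0.832500
  f(c_2) = f(0.832500) = 0.159471
  f(a) × f(c) < 0, new interval: [0.635000, 0.832500]
Iteration 3:
  c_3 = (0.635000 + 0.832500)/2 = 0.733750
  f(c_3) = f(0.733750) = -0.008918
  f(a) × f(c) ≥ 0, new interval: [0.733750, 0.832500]

After 3 iteration(s), the approximation is c_3 = 0.733750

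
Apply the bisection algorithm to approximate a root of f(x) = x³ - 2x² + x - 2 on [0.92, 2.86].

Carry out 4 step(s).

f(x) = x³ - 2x² + x - 2
Initial interval: [0.92, 2.86]

Iteration 1:
  c_1 = (0.920000 + 2.860000)/2 = 1.890000
  f(c_1) = f(1.890000) = -0.502931
  f(a) × f(c) ≥ 0, new interval: [1.890000, 2.860000]
Iteration 2:
  c_2 = (1.890000 + 2.860000)/2 = 2.375000
  f(c_2) = f(2.375000) = 2.490234
  f(a) × f(c) < 0, new interval: [1.890000, 2.375000]
Iteration 3:
  c_3 = (1.890000 + 2.375000)/2 = 2.132500
  f(c_3) = f(2.132500) = 0.735051
  f(a) × f(c) < 0, new interval: [1.890000, 2.132500]
Iteration 4:
  c_4 = (1.890000 + 2.132500)/2 = 2.011250
  f(c_4) = f(2.011250) = 0.056758
  f(a) × f(c) < 0, new interval: [1.890000, 2.011250]

After 4 iteration(s), the approximation is c_4 = 2.011250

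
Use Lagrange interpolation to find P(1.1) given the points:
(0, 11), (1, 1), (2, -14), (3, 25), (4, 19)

Lagrange interpolation formula:
P(x) = Σ yᵢ × Lᵢ(x)
where Lᵢ(x) = Π_{j≠i} (x - xⱼ)/(xᵢ - xⱼ)

L_0(1.1) = (1.1 - 1)/(0 - 1) × (1.1 - 2)/(0 - 2) × (1.1 - 3)/(0 - 3) × (1.1 - 4)/(0 - 4) = -0.020663
L_1(1.1) = (1.1 - 0)/(1 - 0) × (1.1 - 2)/(1 - 2) × (1.1 - 3)/(1 - 3) × (1.1 - 4)/(1 - 4) = 0.909150
L_2(1.1) = (1.1 - 0)/(2 - 0) × (1.1 - 1)/(2 - 1) × (1.1 - 3)/(2 - 3) × (1.1 - 4)/(2 - 4) = 0.151525
L_3(1.1) = (1.1 - 0)/(3 - 0) × (1.1 - 1)/(3 - 1) × (1.1 - 2)/(3 - 2) × (1.1 - 4)/(3 - 4) = -0.047850
L_4(1.1) = (1.1 - 0)/(4 - 0) × (1.1 - 1)/(4 - 1) × (1.1 - 2)/(4 - 2) × (1.1 - 3)/(4 - 3) = 0.007838

P(1.1) = 11×L_0(1.1) + 1×L_1(1.1) + (-14)×L_2(1.1) + 25×L_3(1.1) + 19×L_4(1.1)
P(1.1) = -2.486825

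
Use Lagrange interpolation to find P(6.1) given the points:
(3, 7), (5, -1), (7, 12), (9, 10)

Lagrange interpolation formula:
P(x) = Σ yᵢ × Lᵢ(x)
where Lᵢ(x) = Π_{j≠i} (x - xⱼ)/(xᵢ - xⱼ)

L_0(6.1) = (6.1 - 5)/(3 - 5) × (6.1 - 7)/(3 - 7) × (6.1 - 9)/(3 - 9) = -0.059813
L_1(6.1) = (6.1 - 3)/(5 - 3) × (6.1 - 7)/(5 - 7) × (6.1 - 9)/(5 - 9) = 0.505688
L_2(6.1) = (6.1 - 3)/(7 - 3) × (6.1 - 5)/(7 - 5) × (6.1 - 9)/(7 - 9) = 0.618062
L_3(6.1) = (6.1 - 3)/(9 - 3) × (6.1 - 5)/(9 - 5) × (6.1 - 7)/(9 - 7) = -0.063938

P(6.1) = 7×L_0(6.1) + (-1)×L_1(6.1) + 12×L_2(6.1) + 10×L_3(6.1)
P(6.1) = 5.853000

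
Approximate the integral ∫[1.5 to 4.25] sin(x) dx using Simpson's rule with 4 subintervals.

f(x) = sin(x)
a = 1.5, b = 4.25, n = 4
h = (b - a)/n = 0.687500

Simpson's rule: (h/3)[f(x₀) + 4f(x₁) + 2f(x₂) + ... + f(xₙ)]

x_0 = 1.5000, f(x_0) = 0.997495, coefficient = 1
x_1 = 2.1875, f(x_1) = 0.815789, coefficient = 4
x_2 = 2.8750, f(x_2) = 0.263446, coefficient = 2
x_3 = 3.5625, f(x_3) = -0.408589, coefficient = 4
x_4 = 4.2500, f(x_4) = -0.894989, coefficient = 1

I ≈ (0.687500/3) × 2.258200 = 0.517504
Exact value: 0.516825
Error: 0.000679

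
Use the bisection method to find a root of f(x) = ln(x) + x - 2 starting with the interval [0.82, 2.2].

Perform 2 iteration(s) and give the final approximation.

f(x) = ln(x) + x - 2
Initial interval: [0.82, 2.2]

Iteration 1:
  c_1 = (0.820000 + 2.200000)/2 = 1.510000
  f(c_1) = f(1.510000) = -0.077890
  f(a) × f(c) ≥ 0, new interval: [1.510000, 2.200000]
Iteration 2:
  c_2 = (1.510000 + 2.200000)/2 = 1.855000
  f(c_2) = f(1.855000) = 0.472885
  f(a) × f(c) < 0, new interval: [1.510000, 1.855000]

After 2 iteration(s), the approximation is c_2 = 1.855000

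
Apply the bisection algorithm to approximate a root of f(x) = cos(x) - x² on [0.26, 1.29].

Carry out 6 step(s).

f(x) = cos(x) - x²
Initial interval: [0.26, 1.29]

Iteration 1:
  c_1 = (0.260000 + 1.290000)/2 = 0.775000
  f(c_1) = f(0.775000) = 0.113796
  f(a) × f(c) ≥ 0, new interval: [0.775000, 1.290000]
Iteration 2:
  c_2 = (0.775000 + 1.290000)/2 = 1.032500
  f(c_2) = f(1.032500) = -0.553382
  f(a) × f(c) < 0, new interval: [0.775000, 1.032500]
Iteration 3:
  c_3 = (0.775000 + 1.032500)/2 = 0.903750
  f(c_3) = f(0.903750) = -0.198096
  f(a) × f(c) < 0, new interval: [0.775000, 0.903750]
Iteration 4:
  c_4 = (0.775000 + 0.903750)/2 = 0.839375
  f(c_4) = f(0.839375) = -0.036622
  f(a) × f(c) < 0, new interval: [0.775000, 0.839375]
Iteration 5:
  c_5 = (0.775000 + 0.839375)/2 = 0.807187
  f(c_5) = f(0.807187) = 0.039981
  f(a) × f(c) ≥ 0, new interval: [0.807187, 0.839375]
Iteration 6:
  c_6 = (0.807187 + 0.839375)/2 = 0.823281
  f(c_6) = f(0.823281) = 0.002026
  f(a) × f(c) ≥ 0, new interval: [0.823281, 0.839375]

After 6 iteration(s), the approximation is c_6 = 0.823281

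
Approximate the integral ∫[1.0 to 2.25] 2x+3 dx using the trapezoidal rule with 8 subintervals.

f(x) = 2x+3
a = 1.0, b = 2.25, n = 8
h = (b - a)/n = 0.156250

Trapezoidal rule: (h/2)[f(x₀) + 2f(x₁) + 2f(x₂) + ... + f(xₙ)]

x_0 = 1.0000, f(x_0) = 5.000000, coefficient = 1
x_1 = 1.1562, f(x_1) = 5.312500, coefficient = 2
x_2 = 1.3125, f(x_2) = 5.625000, coefficient = 2
x_3 = 1.4688, f(x_3) = 5.937500, coefficient = 2
x_4 = 1.6250, f(x_4) = 6.250000, coefficient = 2
x_5 = 1.7812, f(x_5) = 6.562500, coefficient = 2
x_6 = 1.9375, f(x_6) = 6.875000, coefficient = 2
x_7 = 2.0938, f(x_7) = 7.187500, coefficient = 2
x_8 = 2.2500, f(x_8) = 7.500000, coefficient = 1

I ≈ (0.156250/2) × 100.000000 = 7.812500
Exact value: 7.812500
Error: 0.000000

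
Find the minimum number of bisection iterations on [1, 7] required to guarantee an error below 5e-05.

We need (b-a)/2^n ≤ 5e-05
(7 - 1)/2^n ≤ 5e-05
6/2^n ≤ 5e-05
2^n ≥ 120000
n ≥ log₂(120000) = 16.87
n ≥ 17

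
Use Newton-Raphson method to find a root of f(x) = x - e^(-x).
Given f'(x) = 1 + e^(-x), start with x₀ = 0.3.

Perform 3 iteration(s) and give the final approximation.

f(x) = x - e^(-x)
f'(x) = 1 + e^(-x)
x₀ = 0.3

Newton-Raphson formula: x_{n+1} = x_n - f(x_n)/f'(x_n)

Iteration 1:
  f(0.300000) = -0.440818
  f'(0.300000) = 1.740818
  x_1 = 0.300000 - (-0.440818)/1.740818 = 0.553225
Iteration 2:
  f(0.553225) = -0.021868
  f'(0.553225) = 1.575092
  x_2 = 0.553225 - (-0.021868)/1.575092 = 0.567108
Iteration 3:
  f(0.567108) = -0.000055
  f'(0.567108) = 1.567163
  x_3 = 0.567108 - (-0.000055)/1.567163 = 0.567143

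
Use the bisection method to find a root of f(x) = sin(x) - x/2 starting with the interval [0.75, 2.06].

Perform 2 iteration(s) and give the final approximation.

f(x) = sin(x) - x/2
Initial interval: [0.75, 2.06]

Iteration 1:
  c_1 = (0.750000 + 2.060000)/2 = 1.405000
  f(c_1) = f(1.405000) = 0.283787
  f(a) × f(c) ≥ 0, new interval: [1.405000, 2.060000]
Iteration 2:
  c_2 = (1.405000 + 2.060000)/2 = 1.732500
  f(c_2) = f(1.732500) = 0.120704
  f(a) × f(c) ≥ 0, new interval: [1.732500, 2.060000]

After 2 iteration(s), the approximation is c_2 = 1.732500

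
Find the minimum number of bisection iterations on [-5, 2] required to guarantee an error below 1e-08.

We need (b-a)/2^n ≤ 1e-08
(2 - (-5))/2^n ≤ 1e-08
7/2^n ≤ 1e-08
2^n ≥ 700000000
n ≥ log₂(700000000) = 29.38
n ≥ 30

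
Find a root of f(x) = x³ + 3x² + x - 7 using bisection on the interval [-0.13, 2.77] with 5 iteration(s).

f(x) = x³ + 3x² + x - 7
Initial interval: [-0.13, 2.77]

Iteration 1:
  c_1 = (-0.130000 + 2.770000)/2 = 1.320000
  f(c_1) = f(1.320000) = 1.847168
  f(a) × f(c) < 0, new interval: [-0.130000, 1.320000]
Iteration 2:
  c_2 = (-0.130000 + 1.320000)/2 = 0.595000
  f(c_2) = f(0.595000) = -5.132280
  f(a) × f(c) ≥ 0, new interval: [0.595000, 1.320000]
Iteration 3:
  c_3 = (0.595000 + 1.320000)/2 = 0.957500
  f(c_3) = f(0.957500) = -2.414239
  f(a) × f(c) ≥ 0, new interval: [0.957500, 1.320000]
Iteration 4:
  c_4 = (0.957500 + 1.320000)/2 = 1.138750
  f(c_4) = f(1.138750) = -0.494319
  f(a) × f(c) ≥ 0, new interval: [1.138750, 1.320000]
Iteration 5:
  c_5 = (1.138750 + 1.320000)/2 = 1.229375
  f(c_5) = f(1.229375) = 0.621495
  f(a) × f(c) < 0, new interval: [1.138750, 1.229375]

After 5 iteration(s), the approximation is c_5 = 1.229375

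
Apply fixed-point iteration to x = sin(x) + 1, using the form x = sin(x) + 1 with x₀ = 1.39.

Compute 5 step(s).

Equation: x = sin(x) + 1
Fixed-point form: x = sin(x) + 1
x₀ = 1.39

x_1 = g(1.390000) = 1.983701
x_2 = g(1.983701) = 1.915959
x_3 = g(1.915959) = 1.941020
x_4 = g(1.941020) = 1.932246
x_5 = g(1.932246) = 1.935385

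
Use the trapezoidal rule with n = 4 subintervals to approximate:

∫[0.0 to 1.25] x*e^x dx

f(x) = x*e^x
a = 0.0, b = 1.25, n = 4
h = (b - a)/n = 0.312500

Trapezoidal rule: (h/2)[f(x₀) + 2f(x₁) + 2f(x₂) + ... + f(xₙ)]

x_0 = 0.0000, f(x_0) = 0.000000, coefficient = 1
x_1 = 0.3125, f(x_1) = 0.427137, coefficient = 2
x_2 = 0.6250, f(x_2) = 1.167654, coefficient = 2
x_3 = 0.9375, f(x_3) = 2.393990, coefficient = 2
x_4 = 1.2500, f(x_4) = 4.362929, coefficient = 1

I ≈ (0.312500/2) × 12.340490 = 1.928202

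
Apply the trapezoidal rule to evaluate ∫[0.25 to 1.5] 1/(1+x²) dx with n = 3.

f(x) = 1/(1+x²)
a = 0.25, b = 1.5, n = 3
h = (b - a)/n = 0.416667

Trapezoidal rule: (h/2)[f(x₀) + 2f(x₁) + 2f(x₂) + ... + f(xₙ)]

x_0 = 0.2500, f(x_0) = 0.941176, coefficient = 1
x_1 = 0.6667, f(x_1) = 0.692308, coefficient = 2
x_2 = 1.0833, f(x_2) = 0.460064, coefficient = 2
x_3 = 1.5000, f(x_3) = 0.307692, coefficient = 1

I ≈ (0.416667/2) × 3.553612 = 0.740336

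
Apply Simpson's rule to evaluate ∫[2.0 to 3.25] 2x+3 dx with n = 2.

f(x) = 2x+3
a = 2.0, b = 3.25, n = 2
h = (b - a)/n = 0.625000

Simpson's rule: (h/3)[f(x₀) + 4f(x₁) + 2f(x₂) + ... + f(xₙ)]

x_0 = 2.0000, f(x_0) = 7.000000, coefficient = 1
x_1 = 2.6250, f(x_1) = 8.250000, coefficient = 4
x_2 = 3.2500, f(x_2) = 9.500000, coefficient = 1

I ≈ (0.625000/3) × 49.500000 = 10.312500
Exact value: 10.312500
Error: 0.000000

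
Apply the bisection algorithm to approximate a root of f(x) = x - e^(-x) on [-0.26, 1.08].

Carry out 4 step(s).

f(x) = x - e^(-x)
Initial interval: [-0.26, 1.08]

Iteration 1:
  c_1 = (-0.260000 + 1.080000)/2 = 0.410000
  f(c_1) = f(0.410000) = -0.253650
  f(a) × f(c) ≥ 0, new interval: [0.410000, 1.080000]
Iteration 2:
  c_2 = (0.410000 + 1.080000)/2 = 0.745000
  f(c_2) = f(0.745000) = 0.270266
  f(a) × f(c) < 0, new interval: [0.410000, 0.745000]
Iteration 3:
  c_3 = (0.410000 + 0.745000)/2 = 0.577500
  f(c_3) = f(0.577500) = 0.016200
  f(a) × f(c) < 0, new interval: [0.410000, 0.577500]
Iteration 4:
  c_4 = (0.410000 + 0.577500)/2 = 0.493750
  f(c_4) = f(0.493750) = -0.116583
  f(a) × f(c) ≥ 0, new interval: [0.493750, 0.577500]

After 4 iteration(s), the approximation is c_4 = 0.493750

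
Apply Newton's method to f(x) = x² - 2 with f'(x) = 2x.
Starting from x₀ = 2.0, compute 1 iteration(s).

f(x) = x² - 2
f'(x) = 2x
x₀ = 2.0

Newton-Raphson formula: x_{n+1} = x_n - f(x_n)/f'(x_n)

Iteration 1:
  f(2.000000) = 2.000000
  f'(2.000000) = 4.000000
  x_1 = 2.000000 - 2.000000/4.000000 = 1.500000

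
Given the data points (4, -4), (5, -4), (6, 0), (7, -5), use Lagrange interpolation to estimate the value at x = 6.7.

Lagrange interpolation formula:
P(x) = Σ yᵢ × Lᵢ(x)
where Lᵢ(x) = Π_{j≠i} (x - xⱼ)/(xᵢ - xⱼ)

L_0(6.7) = (6.7 - 5)/(4 - 5) × (6.7 - 6)/(4 - 6) × (6.7 - 7)/(4 - 7) = 0.059500
L_1(6.7) = (6.7 - 4)/(5 - 4) × (6.7 - 6)/(5 - 6) × (6.7 - 7)/(5 - 7) = -0.283500
L_2(6.7) = (6.7 - 4)/(6 - 4) × (6.7 - 5)/(6 - 5) × (6.7 - 7)/(6 - 7) = 0.688500
L_3(6.7) = (6.7 - 4)/(7 - 4) × (6.7 - 5)/(7 - 5) × (6.7 - 6)/(7 - 6) = 0.535500

P(6.7) = (-4)×L_0(6.7) + (-4)×L_1(6.7) + 0×L_2(6.7) + (-5)×L_3(6.7)
P(6.7) = -1.781500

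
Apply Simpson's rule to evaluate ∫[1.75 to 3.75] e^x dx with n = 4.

f(x) = e^x
a = 1.75, b = 3.75, n = 4
h = (b - a)/n = 0.500000

Simpson's rule: (h/3)[f(x₀) + 4f(x₁) + 2f(x₂) + ... + f(xₙ)]

x_0 = 1.7500, f(x_0) = 5.754603, coefficient = 1
x_1 = 2.2500, f(x_1) = 9.487736, coefficient = 4
x_2 = 2.7500, f(x_2) = 15.642632, coefficient = 2
x_3 = 3.2500, f(x_3) = 25.790340, coefficient = 4
x_4 = 3.7500, f(x_4) = 42.521082, coefficient = 1

I ≈ (0.500000/3) × 220.673251 = 36.778875
Exact value: 36.766479
Error: 0.012396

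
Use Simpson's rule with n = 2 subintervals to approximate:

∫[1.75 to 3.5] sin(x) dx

f(x) = sin(x)
a = 1.75, b = 3.5, n = 2
h = (b - a)/n = 0.875000

Simpson's rule: (h/3)[f(x₀) + 4f(x₁) + 2f(x₂) + ... + f(xₙ)]

x_0 = 1.7500, f(x_0) = 0.983986, coefficient = 1
x_1 = 2.6250, f(x_1) = 0.493920, coefficient = 4
x_2 = 3.5000, f(x_2) = -0.350783, coefficient = 1

I ≈ (0.875000/3) × 2.608884 = 0.760924
Exact value: 0.758211
Error: 0.002714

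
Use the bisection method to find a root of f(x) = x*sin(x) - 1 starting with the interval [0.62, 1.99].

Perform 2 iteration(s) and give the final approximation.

f(x) = x*sin(x) - 1
Initial interval: [0.62, 1.99]

Iteration 1:
  c_1 = (0.620000 + 1.990000)/2 = 1.305000
  f(c_1) = f(1.305000) = 0.259173
  f(a) × f(c) < 0, new interval: [0.620000, 1.305000]
Iteration 2:
  c_2 = (0.620000 + 1.305000)/2 = 0.962500
  f(c_2) = f(0.962500) = -0.210151
  f(a) × f(c) ≥ 0, new interval: [0.962500, 1.305000]

After 2 iteration(s), the approximation is c_2 = 0.962500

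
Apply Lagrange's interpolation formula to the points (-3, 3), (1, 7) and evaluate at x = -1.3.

Lagrange interpolation formula:
P(x) = Σ yᵢ × Lᵢ(x)
where Lᵢ(x) = Π_{j≠i} (x - xⱼ)/(xᵢ - xⱼ)

L_0(-1.3) = (-1.3 - 1)/(-3 - 1) = 0.575000
L_1(-1.3) = (-1.3 - (-3))/(1 - (-3)) = 0.425000

P(-1.3) = 3×L_0(-1.3) + 7×L_1(-1.3)
P(-1.3) = 4.700000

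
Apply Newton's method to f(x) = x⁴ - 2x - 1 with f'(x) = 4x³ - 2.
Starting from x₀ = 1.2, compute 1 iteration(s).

f(x) = x⁴ - 2x - 1
f'(x) = 4x³ - 2
x₀ = 1.2

Newton-Raphson formula: x_{n+1} = x_n - f(x_n)/f'(x_n)

Iteration 1:
  f(1.200000) = -1.326400
  f'(1.200000) = 4.912000
  x_1 = 1.200000 - (-1.326400)/4.912000 = 1.470033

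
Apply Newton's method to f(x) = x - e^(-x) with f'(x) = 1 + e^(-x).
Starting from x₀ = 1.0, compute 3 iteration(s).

f(x) = x - e^(-x)
f'(x) = 1 + e^(-x)
x₀ = 1.0

Newton-Raphson formula: x_{n+1} = x_n - f(x_n)/f'(x_n)

Iteration 1:
  f(1.000000) = 0.632121
  f'(1.000000) = 1.367879
  x_1 = 1.000000 - 0.632121/1.367879 = 0.537883
Iteration 2:
  f(0.537883) = -0.046100
  f'(0.537883) = 1.583983
  x_2 = 0.537883 - (-0.046100)/1.583983 = 0.566987
Iteration 3:
  f(0.566987) = -0.000245
  f'(0.566987) = 1.567232
  x_3 = 0.566987 - (-0.000245)/1.567232 = 0.567143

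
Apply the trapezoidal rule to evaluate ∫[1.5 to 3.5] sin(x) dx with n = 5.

f(x) = sin(x)
a = 1.5, b = 3.5, n = 5
h = (b - a)/n = 0.400000

Trapezoidal rule: (h/2)[f(x₀) + 2f(x₁) + 2f(x₂) + ... + f(xₙ)]

x_0 = 1.5000, f(x_0) = 0.997495, coefficient = 1
x_1 = 1.9000, f(x_1) = 0.946300, coefficient = 2
x_2 = 2.3000, f(x_2) = 0.745705, coefficient = 2
x_3 = 2.7000, f(x_3) = 0.427380, coefficient = 2
x_4 = 3.1000, f(x_4) = 0.041581, coefficient = 2
x_5 = 3.5000, f(x_5) = -0.350783, coefficient = 1

I ≈ (0.400000/2) × 4.968643 = 0.993729
Exact value: 1.007194
Error: 0.013465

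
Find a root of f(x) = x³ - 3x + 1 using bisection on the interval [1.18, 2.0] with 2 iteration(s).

f(x) = x³ - 3x + 1
Initial interval: [1.18, 2.0]

Iteration 1:
  c_1 = (1.180000 + 2.000000)/2 = 1.590000
  f(c_1) = f(1.590000) = 0.249679
  f(a) × f(c) < 0, new interval: [1.180000, 1.590000]
Iteration 2:
  c_2 = (1.180000 + 1.590000)/2 = 1.385000
  f(c_2) = f(1.385000) = -0.498258
  f(a) × f(c) ≥ 0, new interval: [1.385000, 1.590000]

After 2 iteration(s), the approximation is c_2 = 1.385000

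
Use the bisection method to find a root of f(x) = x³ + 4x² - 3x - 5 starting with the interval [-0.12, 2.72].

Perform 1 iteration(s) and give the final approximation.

f(x) = x³ + 4x² - 3x - 5
Initial interval: [-0.12, 2.72]

Iteration 1:
  c_1 = (-0.120000 + 2.720000)/2 = 1.300000
  f(c_1) = f(1.300000) = 0.057000
  f(a) × f(c) < 0, new interval: [-0.120000, 1.300000]

After 1 iteration(s), the approximation is c_1 = 1.300000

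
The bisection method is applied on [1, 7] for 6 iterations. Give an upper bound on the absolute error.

Bisection error bound: |error| ≤ (b-a)/2^n
|error| ≤ (7 - 1)/2^6 = 6/2^6
|error| ≤ 0.0937500000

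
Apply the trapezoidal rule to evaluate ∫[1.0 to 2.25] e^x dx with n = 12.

f(x) = e^x
a = 1.0, b = 2.25, n = 12
h = (b - a)/n = 0.104167

Trapezoidal rule: (h/2)[f(x₀) + 2f(x₁) + 2f(x₂) + ... + f(xₙ)]

x_0 = 1.0000, f(x_0) = 2.718282, coefficient = 1
x_1 = 1.1042, f(x_1) = 3.016709, coefficient = 2
x_2 = 1.2083, f(x_2) = 3.347900, coefficient = 2
x_3 = 1.3125, f(x_3) = 3.715451, coefficient = 2
x_4 = 1.4167, f(x_4) = 4.123353, coefficient = 2
x_5 = 1.5208, f(x_5) = 4.576037, coefficient = 2
x_6 = 1.6250, f(x_6) = 5.078419, coefficient = 2
x_7 = 1.7292, f(x_7) = 5.635955, coefficient = 2
x_8 = 1.8333, f(x_8) = 6.254701, coefficient = 2
x_9 = 1.9375, f(x_9) = 6.941376, coefficient = 2
x_10 = 2.0417, f(x_10) = 7.703438, coefficient = 2
x_11 = 2.1458, f(x_11) = 8.549163, coefficient = 2
x_12 = 2.2500, f(x_12) = 9.487736, coefficient = 1

I ≈ (0.104167/2) × 130.091021 = 6.775574
Exact value: 6.769454
Error: 0.006120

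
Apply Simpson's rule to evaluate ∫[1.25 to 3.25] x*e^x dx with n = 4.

f(x) = x*e^x
a = 1.25, b = 3.25, n = 4
h = (b - a)/n = 0.500000

Simpson's rule: (h/3)[f(x₀) + 4f(x₁) + 2f(x₂) + ... + f(xₙ)]

x_0 = 1.2500, f(x_0) = 4.362929, coefficient = 1
x_1 = 1.7500, f(x_1) = 10.070555, coefficient = 4
x_2 = 2.2500, f(x_2) = 21.347406, coefficient = 2
x_3 = 2.7500, f(x_3) = 43.017238, coefficient = 4
x_4 = 3.2500, f(x_4) = 83.818605, coefficient = 1

I ≈ (0.500000/3) × 343.227514 = 57.204586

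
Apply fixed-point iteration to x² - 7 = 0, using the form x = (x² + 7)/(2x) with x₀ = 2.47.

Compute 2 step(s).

Equation: x² - 7 = 0
Fixed-point form: x = (x² + 7)/(2x)
x₀ = 2.47

x_1 = g(2.470000) = 2.652004
x_2 = g(2.652004) = 2.645759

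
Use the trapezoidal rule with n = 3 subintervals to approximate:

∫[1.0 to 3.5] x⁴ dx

f(x) = x⁴
a = 1.0, b = 3.5, n = 3
h = (b - a)/n = 0.833333

Trapezoidal rule: (h/2)[f(x₀) + 2f(x₁) + 2f(x₂) + ... + f(xₙ)]

x_0 = 1.0000, f(x_0) = 1.000000, coefficient = 1
x_1 = 1.8333, f(x_1) = 11.297068, coefficient = 2
x_2 = 2.6667, f(x_2) = 50.567901, coefficient = 2
x_3 = 3.5000, f(x_3) = 150.062500, coefficient = 1

I ≈ (0.833333/2) × 274.792438 = 114.496849
Exact value: 104.843750
Error: 9.653099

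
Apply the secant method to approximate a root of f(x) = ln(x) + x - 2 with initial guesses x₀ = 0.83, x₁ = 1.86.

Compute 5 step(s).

f(x) = ln(x) + x - 2
x₀ = 0.83, x₁ = 1.86

Secant formula: x_{n+1} = x_n - f(x_n)(x_n - x_{n-1})/(f(x_n) - f(x_{n-1}))

Iteration 1:
  f(0.830000) = -1.356330
  f(1.860000) = 0.480576
  x_2 = 1.860000 - 0.480576×(1.860000 - 0.830000)/(0.480576 - (-1.356330))
       = 1.590529
Iteration 2:
  f(1.860000) = 0.480576
  f(1.590529) = 0.054595
  x_3 = 1.590529 - 0.054595×(1.590529 - 1.860000)/(0.054595 - 0.480576)
       = 1.555992
Iteration 3:
  f(1.590529) = 0.054595
  f(1.555992) = -0.001894
  x_4 = 1.555992 - (-0.001894)×(1.555992 - 1.590529)/(-0.001894 - 0.054595)
       = 1.557150
Iteration 4:
  f(1.555992) = -0.001894
  f(1.557150) = 0.000008
  x_5 = 1.557150 - 0.000008×(1.557150 - 1.555992)/(0.000008 - (-0.001894))
       = 1.557146
Iteration 5:
  f(1.557150) = 0.000008
  f(1.557146) = 0.000000
  x_6 = 1.557146 - 0.000000×(1.557146 - 1.557150)/(0.000000 - 0.000008)
       = 1.557146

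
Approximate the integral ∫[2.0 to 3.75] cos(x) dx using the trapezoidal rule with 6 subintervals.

f(x) = cos(x)
a = 2.0, b = 3.75, n = 6
h = (b - a)/n = 0.291667

Trapezoidal rule: (h/2)[f(x₀) + 2f(x₁) + 2f(x₂) + ... + f(xₙ)]

x_0 = 2.0000, f(x_0) = -0.416147, coefficient = 1
x_1 = 2.2917, f(x_1) = -0.660039, coefficient = 2
x_2 = 2.5833, f(x_2) = -0.848178, coefficient = 2
x_3 = 2.8750, f(x_3) = -0.964674, coefficient = 2
x_4 = 3.1667, f(x_4) = -0.999686, coefficient = 2
x_5 = 3.4583, f(x_5) = -0.950256, coefficient = 2
x_6 = 3.7500, f(x_6) = -0.820559, coefficient = 1

I ≈ (0.291667/2) × -10.082372 = -1.470346
Exact value: -1.480859
Error: 0.010513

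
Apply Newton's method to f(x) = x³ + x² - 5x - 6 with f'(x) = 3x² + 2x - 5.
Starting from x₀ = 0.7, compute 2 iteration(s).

f(x) = x³ + x² - 5x - 6
f'(x) = 3x² + 2x - 5
x₀ = 0.7

Newton-Raphson formula: x_{n+1} = x_n - f(x_n)/f'(x_n)

Iteration 1:
  f(0.700000) = -8.667000
  f'(0.700000) = -2.130000
  x_1 = 0.700000 - (-8.667000)/(-2.130000) = -3.369014
Iteration 2:
  f(-3.369014) = -16.043846
  f'(-3.369014) = 22.312740
  x_2 = -3.369014 - (-16.043846)/22.312740 = -2.649970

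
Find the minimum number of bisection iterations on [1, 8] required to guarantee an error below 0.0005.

We need (b-a)/2^n ≤ 0.0005
(8 - 1)/2^n ≤ 0.0005
7/2^n ≤ 0.0005
2^n ≥ 14000
n ≥ log₂(14000) = 13.77
n ≥ 14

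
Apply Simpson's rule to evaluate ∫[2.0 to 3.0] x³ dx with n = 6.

f(x) = x³
a = 2.0, b = 3.0, n = 6
h = (b - a)/n = 0.166667

Simpson's rule: (h/3)[f(x₀) + 4f(x₁) + 2f(x₂) + ... + f(xₙ)]

x_0 = 2.0000, f(x_0) = 8.000000, coefficient = 1
x_1 = 2.1667, f(x_1) = 10.171296, coefficient = 4
x_2 = 2.3333, f(x_2) = 12.703704, coefficient = 2
x_3 = 2.5000, f(x_3) = 15.625000, coefficient = 4
x_4 = 2.6667, f(x_4) = 18.962963, coefficient = 2
x_5 = 2.8333, f(x_5) = 22.745370, coefficient = 4
x_6 = 3.0000, f(x_6) = 27.000000, coefficient = 1

I ≈ (0.166667/3) × 292.500000 = 16.250000
Exact value: 16.250000
Error: 0.000000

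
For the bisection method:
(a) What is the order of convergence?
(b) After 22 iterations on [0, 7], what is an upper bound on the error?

(a) Bisection has linear (order 1) convergence; the error is halved each step.

(b) Error bound = (b-a)/2^n = (7 - 0)/2^{22}
    = 7/2^{22}

(a) 1 (linear); (b) error ≤ 1.67e-06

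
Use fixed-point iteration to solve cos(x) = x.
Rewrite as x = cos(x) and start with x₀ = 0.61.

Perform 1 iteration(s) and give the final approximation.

Equation: cos(x) = x
Fixed-point form: x = cos(x)
x₀ = 0.61

x_1 = g(0.610000) = 0.819648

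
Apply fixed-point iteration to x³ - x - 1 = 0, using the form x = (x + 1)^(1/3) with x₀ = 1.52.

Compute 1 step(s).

Equation: x³ - x - 1 = 0
Fixed-point form: x = (x + 1)^(1/3)
x₀ = 1.52

x_1 = g(1.520000) = 1.360818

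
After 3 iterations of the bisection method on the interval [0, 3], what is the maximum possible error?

Bisection error bound: |error| ≤ (b-a)/2^n
|error| ≤ (3 - 0)/2^3 = 3/2^3
|error| ≤ 0.3750000000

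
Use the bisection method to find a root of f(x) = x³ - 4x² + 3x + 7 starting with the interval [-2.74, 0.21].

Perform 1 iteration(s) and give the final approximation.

f(x) = x³ - 4x² + 3x + 7
Initial interval: [-2.74, 0.21]

Iteration 1:
  c_1 = (-2.740000 + 0.210000)/2 = -1.265000
  f(c_1) = f(-1.265000) = -5.220185
  f(a) × f(c) ≥ 0, new interval: [-1.265000, 0.210000]

After 1 iteration(s), the approximation is c_1 = -1.265000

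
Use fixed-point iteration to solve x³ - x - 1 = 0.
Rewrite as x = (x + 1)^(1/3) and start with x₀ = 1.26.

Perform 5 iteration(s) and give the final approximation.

Equation: x³ - x - 1 = 0
Fixed-point form: x = (x + 1)^(1/3)
x₀ = 1.26

x_1 = g(1.260000) = 1.312309
x_2 = g(1.312309) = 1.322357
x_3 = g(1.322357) = 1.324269
x_4 = g(1.324269) = 1.324633
x_5 = g(1.324633) = 1.324702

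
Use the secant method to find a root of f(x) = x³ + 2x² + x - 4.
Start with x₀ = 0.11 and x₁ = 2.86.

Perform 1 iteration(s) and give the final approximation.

f(x) = x³ + 2x² + x - 4
x₀ = 0.11, x₁ = 2.86

Secant formula: x_{n+1} = x_n - f(x_n)(x_n - x_{n-1})/(f(x_n) - f(x_{n-1}))

Iteration 1:
  f(0.110000) = -3.864469
  f(2.860000) = 38.612856
  x_2 = 2.860000 - 38.612856×(2.860000 - 0.110000)/(38.612856 - (-3.864469))
       = 0.360187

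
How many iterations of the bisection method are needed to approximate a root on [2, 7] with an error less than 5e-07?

We need (b-a)/2^n ≤ 5e-07
(7 - 2)/2^n ≤ 5e-07
5/2^n ≤ 5e-07
2^n ≥ 10000000
n ≥ log₂(10000000) = 23.25
n ≥ 24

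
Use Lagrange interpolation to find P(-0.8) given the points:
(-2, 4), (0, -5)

Lagrange interpolation formula:
P(x) = Σ yᵢ × Lᵢ(x)
where Lᵢ(x) = Π_{j≠i} (x - xⱼ)/(xᵢ - xⱼ)

L_0(-0.8) = (-0.8 - 0)/(-2 - 0) = 0.400000
L_1(-0.8) = (-0.8 - (-2))/(0 - (-2)) = 0.600000

P(-0.8) = 4×L_0(-0.8) + (-5)×L_1(-0.8)
P(-0.8) = -1.400000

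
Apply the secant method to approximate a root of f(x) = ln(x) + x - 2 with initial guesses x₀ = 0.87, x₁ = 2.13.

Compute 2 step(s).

f(x) = ln(x) + x - 2
x₀ = 0.87, x₁ = 2.13

Secant formula: x_{n+1} = x_n - f(x_n)(x_n - x_{n-1})/(f(x_n) - f(x_{n-1}))

Iteration 1:
  f(0.870000) = -1.269262
  f(2.130000) = 0.886122
  x_2 = 2.130000 - 0.886122×(2.130000 - 0.870000)/(0.886122 - (-1.269262))
       = 1.611989
Iteration 2:
  f(2.130000) = 0.886122
  f(1.611989) = 0.089457
  x_3 = 1.611989 - 0.089457×(1.611989 - 2.130000)/(0.089457 - 0.886122)
       = 1.553821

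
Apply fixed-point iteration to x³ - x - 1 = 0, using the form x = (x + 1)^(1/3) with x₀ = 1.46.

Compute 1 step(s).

Equation: x³ - x - 1 = 0
Fixed-point form: x = (x + 1)^(1/3)
x₀ = 1.46

x_1 = g(1.460000) = 1.349931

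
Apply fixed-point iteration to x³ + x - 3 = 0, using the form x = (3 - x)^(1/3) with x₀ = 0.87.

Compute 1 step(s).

Equation: x³ + x - 3 = 0
Fixed-point form: x = (3 - x)^(1/3)
x₀ = 0.87

x_1 = g(0.870000) = 1.286648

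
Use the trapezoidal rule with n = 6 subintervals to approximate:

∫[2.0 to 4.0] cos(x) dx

f(x) = cos(x)
a = 2.0, b = 4.0, n = 6
h = (b - a)/n = 0.333333

Trapezoidal rule: (h/2)[f(x₀) + 2f(x₁) + 2f(x₂) + ... + f(xₙ)]

x_0 = 2.0000, f(x_0) = -0.416147, coefficient = 1
x_1 = 2.3333, f(x_1) = -0.690758, coefficient = 2
x_2 = 2.6667, f(x_2) = -0.889327, coefficient = 2
x_3 = 3.0000, f(x_3) = -0.989992, coefficient = 2
x_4 = 3.3333, f(x_4) = -0.981674, coefficient = 2
x_5 = 3.6667, f(x_5) = -0.865287, coefficient = 2
x_6 = 4.0000, f(x_6) = -0.653644, coefficient = 1

I ≈ (0.333333/2) × -9.903867 = -1.650644
Exact value: -1.666100
Error: 0.015455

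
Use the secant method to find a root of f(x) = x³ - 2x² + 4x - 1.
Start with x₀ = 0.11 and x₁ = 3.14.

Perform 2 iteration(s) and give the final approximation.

f(x) = x³ - 2x² + 4x - 1
x₀ = 0.11, x₁ = 3.14

Secant formula: x_{n+1} = x_n - f(x_n)(x_n - x_{n-1})/(f(x_n) - f(x_{n-1}))

Iteration 1:
  f(0.110000) = -0.582869
  f(3.140000) = 22.799944
  x_2 = 3.140000 - 22.799944×(3.140000 - 0.110000)/(22.799944 - (-0.582869))
       = 0.185530
Iteration 2:
  f(3.140000) = 22.799944
  f(0.185530) = -0.320338
  x_3 = 0.185530 - (-0.320338)×(0.185530 - 3.140000)/(-0.320338 - 22.799944)
       = 0.226465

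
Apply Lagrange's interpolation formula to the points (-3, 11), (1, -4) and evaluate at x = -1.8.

Lagrange interpolation formula:
P(x) = Σ yᵢ × Lᵢ(x)
where Lᵢ(x) = Π_{j≠i} (x - xⱼ)/(xᵢ - xⱼ)

L_0(-1.8) = (-1.8 - 1)/(-3 - 1) = 0.700000
L_1(-1.8) = (-1.8 - (-3))/(1 - (-3)) = 0.300000

P(-1.8) = 11×L_0(-1.8) + (-4)×L_1(-1.8)
P(-1.8) = 6.500000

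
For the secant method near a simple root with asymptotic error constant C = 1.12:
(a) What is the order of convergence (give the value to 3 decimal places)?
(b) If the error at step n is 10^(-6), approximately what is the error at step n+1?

(a) Secant method has superlinear convergence with order φ = (1+√5)/2 ≈ 1.618.
    This means |e_{n+1}| ≈ C|e_n|^1.618.

(b) With |e_n| = 10^(-6) and C = 1.12:
    |e_{n+1}| ≈ 1.12 × (10^(-6))^1.618 = 1.12 × 10^(-9.71)

(a) ≈ 1.618 (golden ratio); (b) |e_{n+1}| ≈ 2.193e-10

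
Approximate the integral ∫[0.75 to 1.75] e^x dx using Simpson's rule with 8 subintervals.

f(x) = e^x
a = 0.75, b = 1.75, n = 8
h = (b - a)/n = 0.125000

Simpson's rule: (h/3)[f(x₀) + 4f(x₁) + 2f(x₂) + ... + f(xₙ)]

x_0 = 0.7500, f(x_0) = 2.117000, coefficient = 1
x_1 = 0.8750, f(x_1) = 2.398875, coefficient = 4
x_2 = 1.0000, f(x_2) = 2.718282, coefficient = 2
x_3 = 1.1250, f(x_3) = 3.080217, coefficient = 4
x_4 = 1.2500, f(x_4) = 3.490343, coefficient = 2
x_5 = 1.3750, f(x_5) = 3.955077, coefficient = 4
x_6 = 1.5000, f(x_6) = 4.481689, coefficient = 2
x_7 = 1.6250, f(x_7) = 5.078419, coefficient = 4
x_8 = 1.7500, f(x_8) = 5.754603, coefficient = 1

I ≈ (0.125000/3) × 87.302582 = 3.637608
Exact value: 3.637603
Error: 0.000005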